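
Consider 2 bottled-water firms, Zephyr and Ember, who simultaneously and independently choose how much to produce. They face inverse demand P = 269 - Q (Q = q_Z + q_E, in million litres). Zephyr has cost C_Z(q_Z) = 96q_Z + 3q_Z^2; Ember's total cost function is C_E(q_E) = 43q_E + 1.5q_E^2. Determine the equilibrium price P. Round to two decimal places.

210.69

Zephyr's profit: π_Z = (269 - Q)q_Z - (96q_Z + 3q_Z²). Setting ∂π_Z/∂q_Z = 0: 173 - 8q_Z - (q_E) = 0.
Ember's first-order condition: 226 - 5q_E - (q_Z) = 0.
Rearranging gives the reaction functions q_Z = (173 - q_E)/8 and q_E = (226 - q_Z)/5.
Substituting one into the other gives q_Z = 213/13 and q_E = 545/13.
Total output Q = 758/13, so price P = 269 - 758/13 = 210.6923.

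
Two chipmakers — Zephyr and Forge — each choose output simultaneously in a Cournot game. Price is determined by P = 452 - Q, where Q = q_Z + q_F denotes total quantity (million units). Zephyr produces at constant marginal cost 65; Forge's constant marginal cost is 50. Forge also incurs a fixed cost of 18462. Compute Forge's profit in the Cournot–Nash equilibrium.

Zephyr's profit: π_Z = (452 - Q)q_Z - (65q_Z). Setting ∂π_Z/∂q_Z = 0: 387 - 2q_Z - (q_F) = 0.
Forge's first-order condition: 402 - 2q_F - (q_Z) = 0.
So q_Z = (387 - q_F)/2 and q_F = (402 - q_Z)/2.
Substituting one into the other gives q_Z = 124 and q_F = 139.
Price P = 452 - 263 = 189.
Forge's profit: (189 - 50)·139 - 18462 = 859.

859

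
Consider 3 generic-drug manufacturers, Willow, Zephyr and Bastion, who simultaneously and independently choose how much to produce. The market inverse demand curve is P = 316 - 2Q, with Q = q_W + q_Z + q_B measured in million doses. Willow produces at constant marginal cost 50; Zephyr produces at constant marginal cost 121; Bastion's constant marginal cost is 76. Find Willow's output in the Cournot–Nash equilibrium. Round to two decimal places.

Willow's profit: π_W = (316 - 2Q)q_W - (50q_W). Setting ∂π_W/∂q_W = 0: 266 - 4q_W - 2(q_Z + q_B) = 0.
Zephyr's first-order condition: 195 - 4q_Z - 2(q_W + q_B) = 0.
Bastion's profit: π_B = (316 - 2Q)q_B - (76q_B). Setting ∂π_B/∂q_B = 0: 240 - 4q_B - 2(q_W + q_Z) = 0.
Adding the 3 first-order conditions: 701 − 8Q = 0, so Q = 701/8.
Back-substituting: q_W = (266 − 701/4)/2 = 363/8, q_Z = (195 − 701/4)/2 = 79/8, q_B = (240 − 701/4)/2 = 259/8.

45.38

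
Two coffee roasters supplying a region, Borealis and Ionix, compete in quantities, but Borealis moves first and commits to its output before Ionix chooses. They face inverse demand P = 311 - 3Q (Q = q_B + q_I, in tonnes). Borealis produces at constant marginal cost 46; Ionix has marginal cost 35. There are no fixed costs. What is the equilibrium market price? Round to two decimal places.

109.50

The follower Ionix best-responds to any q_B: π_I = (311 - 3Q)q_I - 35q_I.
Setting the follower's marginal profit to zero, 276 - 3q_B - 6q_I = 0, i.e. q_I = (276 - 3q_B)/6.
Borealis substitutes q_I(q_B) into its own profit: π_B = q_B(311 - 3q_B - (276 - 3q_B)/2) - 46q_B = (173 - (3/2)q_B)q_B - 46q_B.
Leader FOC: 127 - 3q_B = 0, so q_B = 127/3.
Then q_I = (276 - 3·(127/3))/6 = 149/6.
Total output Q = 403/6, so price P = 311 - 3·(403/6) = 219/2.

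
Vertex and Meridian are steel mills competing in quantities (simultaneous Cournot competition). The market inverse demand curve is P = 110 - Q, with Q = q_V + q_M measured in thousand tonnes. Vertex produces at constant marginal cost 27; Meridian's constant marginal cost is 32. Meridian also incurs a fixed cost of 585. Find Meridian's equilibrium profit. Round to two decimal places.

7.11

Vertex's profit: π_V = (110 - Q)q_V - (27q_V). Setting ∂π_V/∂q_V = 0: 83 - 2q_V - (q_M) = 0.
Meridian's first-order condition: 78 - 2q_M - (q_V) = 0.
So q_V = (83 - q_M)/2 and q_M = (78 - q_V)/2.
Substituting one into the other gives q_V = 88/3 and q_M = 73/3.
Price P = 110 - 161/3 = 169/3.
Meridian's profit: (169/3 - 32)·(73/3) - 585 = 64/9.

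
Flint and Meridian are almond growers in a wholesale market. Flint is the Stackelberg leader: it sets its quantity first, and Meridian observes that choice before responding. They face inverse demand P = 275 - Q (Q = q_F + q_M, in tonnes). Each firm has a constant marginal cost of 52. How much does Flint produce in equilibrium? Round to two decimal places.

111.50

The follower Meridian best-responds to any q_F: π_M = (275 - Q)q_M - 52q_M.
∂π_M/∂q_M = 223 - q_F - 2q_M = 0 gives the reaction function q_M = (223 - q_F)/2.
The leader anticipates this reaction. Substituting into P = 275 - Q gives P = 327/2 - (1/2)q_F, so π_F = (327/2 - (1/2)q_F)q_F - 52q_F.
The leader's first-order condition 223/2 - q_F = 0 yields q_F = 223/2.
Then q_M = (223 - 223/2)/2 = 223/4.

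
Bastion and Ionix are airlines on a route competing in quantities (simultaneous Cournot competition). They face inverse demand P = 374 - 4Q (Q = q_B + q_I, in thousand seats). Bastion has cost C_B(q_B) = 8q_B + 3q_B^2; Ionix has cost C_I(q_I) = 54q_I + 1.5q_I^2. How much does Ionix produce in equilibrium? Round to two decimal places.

Bastion's profit: π_B = (374 - 4Q)q_B - (8q_B + 3q_B²). Setting ∂π_B/∂q_B = 0: 366 - 14q_B - 4(q_I) = 0.
Ionix's profit: π_I = (374 - 4Q)q_I - (54q_I + (3/2)q_I²). Setting ∂π_I/∂q_I = 0: 320 - 11q_I - 4(q_B) = 0.
Rearranging gives the reaction functions q_B = (366 - 4q_I)/14 and q_I = (320 - 4q_B)/11.
Solving the pair: q_B = 1373/69, q_I = 1508/69.

21.86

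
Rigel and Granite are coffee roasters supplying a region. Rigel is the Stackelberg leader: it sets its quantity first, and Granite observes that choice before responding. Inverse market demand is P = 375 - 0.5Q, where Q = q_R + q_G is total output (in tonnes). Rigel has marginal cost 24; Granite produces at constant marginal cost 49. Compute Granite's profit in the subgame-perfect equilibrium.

The follower Granite best-responds to any q_R: π_G = (375 - 0.5Q)q_G - 49q_G.
Setting the follower's marginal profit to zero, 326 - (1/2)q_R - q_G = 0, i.e. q_G = (326 - (1/2)q_R).
Rigel substitutes q_G(q_R) into its own profit: π_R = q_R(375 - (1/2)q_R - (326 - (1/2)q_R)/2) - 24q_R = (212 - (1/4)q_R)q_R - 24q_R.
The leader's first-order condition 188 - (1/2)q_R = 0 yields q_R = 376.
Then q_G = (326 - (1/2)·376) = 138.
Price P = 375 - (1/2)·514 = 118.
Granite's profit: (118 - 49)·138 = 9522.

9522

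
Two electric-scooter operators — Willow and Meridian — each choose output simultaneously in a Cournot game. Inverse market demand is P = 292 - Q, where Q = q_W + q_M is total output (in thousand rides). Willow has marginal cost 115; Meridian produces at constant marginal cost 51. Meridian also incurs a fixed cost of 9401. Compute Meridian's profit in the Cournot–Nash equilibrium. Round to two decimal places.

935.11

Willow's profit: π_W = (292 - Q)q_W - (115q_W). Setting ∂π_W/∂q_W = 0: 177 - 2q_W - (q_M) = 0.
Meridian's profit: π_M = (292 - Q)q_M - (51q_M). Setting ∂π_M/∂q_M = 0: 241 - 2q_M - (q_W) = 0.
Rearranging gives the reaction functions q_W = (177 - q_M)/2 and q_M = (241 - q_W)/2.
Substituting one into the other gives q_W = 113/3 and q_M = 305/3.
Price P = 292 - 418/3 = 458/3.
Meridian's profit: (458/3 - 51)·(305/3) - 9401 = 935.1111.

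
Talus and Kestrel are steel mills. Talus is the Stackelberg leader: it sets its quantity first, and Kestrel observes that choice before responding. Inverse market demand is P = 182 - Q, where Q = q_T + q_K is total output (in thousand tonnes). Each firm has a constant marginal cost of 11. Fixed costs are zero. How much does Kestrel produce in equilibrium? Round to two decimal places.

Solve by backward induction. Given q_T, the follower Kestrel maximises π_K = (182 - q_T - q_K)q_K - 11q_K.
∂π_K/∂q_K = 171 - q_T - 2q_K = 0 gives the reaction function q_K = (171 - q_T)/2.
The leader anticipates this reaction. Substituting into P = 182 - Q gives P = 193/2 - (1/2)q_T, so π_T = (193/2 - (1/2)q_T)q_T - 11q_T.
Maximising: ∂π_T/∂q_T = 171/2 - q_T = 0, giving q_T = 171/2.
Then q_K = (171 - 171/2)/2 = 171/4.

42.75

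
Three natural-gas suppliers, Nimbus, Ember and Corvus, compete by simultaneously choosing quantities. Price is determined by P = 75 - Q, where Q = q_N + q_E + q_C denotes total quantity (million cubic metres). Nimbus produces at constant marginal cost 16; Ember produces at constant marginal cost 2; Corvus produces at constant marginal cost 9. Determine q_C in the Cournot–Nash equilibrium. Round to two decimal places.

16.50

Nimbus's profit: π_N = (75 - Q)q_N - (16q_N). Setting ∂π_N/∂q_N = 0: 59 - 2q_N - (q_E + q_C) = 0.
Ember's profit: π_E = (75 - Q)q_E - (2q_E). Setting ∂π_E/∂q_E = 0: 73 - 2q_E - (q_N + q_C) = 0.
Corvus's profit: π_C = (75 - Q)q_C - (9q_C). Setting ∂π_C/∂q_C = 0: 66 - 2q_C - (q_N + q_E) = 0.
Adding the 3 first-order conditions: 198 − 4Q = 0, so Q = 99/2.
Back-substituting: q_N = (59 − 99/2) = 19/2, q_E = (73 − 99/2) = 47/2, q_C = (66 − 99/2) = 33/2.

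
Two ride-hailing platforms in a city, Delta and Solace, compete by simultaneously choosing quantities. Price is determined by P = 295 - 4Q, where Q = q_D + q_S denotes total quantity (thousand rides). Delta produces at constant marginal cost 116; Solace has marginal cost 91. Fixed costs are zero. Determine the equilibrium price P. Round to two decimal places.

167.33

Delta's profit: π_D = (295 - 4Q)q_D - (116q_D). Setting ∂π_D/∂q_D = 0: 179 - 8q_D - 4(q_S) = 0.
Solace's first-order condition: 204 - 8q_S - 4(q_D) = 0.
Rearranging gives the reaction functions q_D = (179 - 4q_S)/8 and q_S = (204 - 4q_D)/8.
Solving the pair: q_D = 77/6, q_S = 229/12.
Total output Q = 383/12, so price P = 295 - 4·(383/12) = 502/3.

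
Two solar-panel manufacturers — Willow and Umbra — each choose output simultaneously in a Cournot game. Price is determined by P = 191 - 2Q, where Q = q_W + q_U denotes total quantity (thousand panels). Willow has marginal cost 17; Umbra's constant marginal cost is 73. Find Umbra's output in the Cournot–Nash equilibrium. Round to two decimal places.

Willow's profit: π_W = (191 - 2Q)q_W - (17q_W). Setting ∂π_W/∂q_W = 0: 174 - 4q_W - 2(q_U) = 0.
Umbra's profit: π_U = (191 - 2Q)q_U - (73q_U). Setting ∂π_U/∂q_U = 0: 118 - 4q_U - 2(q_W) = 0.
Best responses: q_W = (174 - 2q_U)/4, q_U = (118 - 2q_W)/4.
Substituting one into the other gives q_W = 115/3 and q_U = 31/3.

10.33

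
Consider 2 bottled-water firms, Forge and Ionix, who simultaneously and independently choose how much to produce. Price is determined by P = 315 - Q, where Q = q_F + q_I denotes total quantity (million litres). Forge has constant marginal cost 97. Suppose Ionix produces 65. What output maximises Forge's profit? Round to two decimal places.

With the rival's output fixed at 65, Forge's profit is π_F = (315 - 65 - q_F)q_F - (97q_F) = (250 - q_F)q_F - (97q_F).
∂π_F/∂q_F = 153 - 2q_F = 0, so q_F = 153/2.

76.50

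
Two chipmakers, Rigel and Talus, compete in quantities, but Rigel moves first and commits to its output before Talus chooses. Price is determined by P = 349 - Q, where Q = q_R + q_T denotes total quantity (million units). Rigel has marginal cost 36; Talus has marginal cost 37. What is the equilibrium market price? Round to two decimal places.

114.50

The follower Talus best-responds to any q_R: π_T = (349 - Q)q_T - 37q_T.
∂π_T/∂q_T = 312 - q_R - 2q_T = 0 gives the reaction function q_T = (312 - q_R)/2.
Rigel substitutes q_T(q_R) into its own profit: π_R = q_R(349 - q_R - (312 - q_R)/2) - 36q_R = (193 - (1/2)q_R)q_R - 36q_R.
Maximising: ∂π_R/∂q_R = 157 - q_R = 0, giving q_R = 157.
Then q_T = (312 - 157)/2 = 155/2.
Total output Q = 469/2, so price P = 349 - 469/2 = 229/2.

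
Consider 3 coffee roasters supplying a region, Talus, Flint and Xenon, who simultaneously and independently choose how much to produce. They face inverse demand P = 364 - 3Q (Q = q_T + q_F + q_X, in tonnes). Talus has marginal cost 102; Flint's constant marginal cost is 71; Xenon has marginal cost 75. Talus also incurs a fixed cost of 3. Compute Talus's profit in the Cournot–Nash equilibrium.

Talus's profit: π_T = (364 - 3Q)q_T - (102q_T). Setting ∂π_T/∂q_T = 0: 262 - 6q_T - 3(q_F + q_X) = 0.
Flint's profit: π_F = (364 - 3Q)q_F - (71q_F). Setting ∂π_F/∂q_F = 0: 293 - 6q_F - 3(q_T + q_X) = 0.
Xenon's first-order condition: 289 - 6q_X - 3(q_T + q_F) = 0.
Adding the 3 conditions: 844 − 6Q − 6Q = 0, i.e. Q = 211/3.
Back-substituting: q_T = (262 − 211)/3 = 17, q_F = (293 − 211)/3 = 82/3, q_X = (289 − 211)/3 = 26.
Price P = 364 - 3·(211/3) = 153.
Talus's profit: (153 - 102)·17 - 3 = 864.

864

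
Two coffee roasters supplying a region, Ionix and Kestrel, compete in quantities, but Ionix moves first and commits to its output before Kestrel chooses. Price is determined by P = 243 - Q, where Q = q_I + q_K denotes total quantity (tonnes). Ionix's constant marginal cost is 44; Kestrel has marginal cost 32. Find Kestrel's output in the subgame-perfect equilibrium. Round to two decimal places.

58.75

Solve by backward induction. Given q_I, the follower Kestrel maximises π_K = (243 - q_I - q_K)q_K - 32q_K.
Setting the follower's marginal profit to zero, 211 - q_I - 2q_K = 0, i.e. q_K = (211 - q_I)/2.
The leader anticipates this reaction. Substituting into P = 243 - Q gives P = 275/2 - (1/2)q_I, so π_I = (275/2 - (1/2)q_I)q_I - 44q_I.
Maximising: ∂π_I/∂q_I = 187/2 - q_I = 0, giving q_I = 187/2.
Then q_K = (211 - 187/2)/2 = 235/4.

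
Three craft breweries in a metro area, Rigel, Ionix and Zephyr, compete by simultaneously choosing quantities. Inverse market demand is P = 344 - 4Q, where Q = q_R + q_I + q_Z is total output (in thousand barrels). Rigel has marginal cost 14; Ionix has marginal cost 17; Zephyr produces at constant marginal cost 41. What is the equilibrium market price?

104

Rigel's profit: π_R = (344 - 4Q)q_R - (14q_R). Setting ∂π_R/∂q_R = 0: 330 - 8q_R - 4(q_I + q_Z) = 0.
Ionix's profit: π_I = (344 - 4Q)q_I - (17q_I). Setting ∂π_I/∂q_I = 0: 327 - 8q_I - 4(q_R + q_Z) = 0.
Zephyr's first-order condition: 303 - 8q_Z - 4(q_R + q_I) = 0.
Adding the 3 conditions: 960 − 8Q − 8Q = 0, i.e. Q = 60.
Back-substituting: q_R = (330 − 240)/4 = 45/2, q_I = (327 − 240)/4 = 87/4, q_Z = (303 − 240)/4 = 63/4.
Total output Q = 60, so price P = 344 - 4·60 = 104.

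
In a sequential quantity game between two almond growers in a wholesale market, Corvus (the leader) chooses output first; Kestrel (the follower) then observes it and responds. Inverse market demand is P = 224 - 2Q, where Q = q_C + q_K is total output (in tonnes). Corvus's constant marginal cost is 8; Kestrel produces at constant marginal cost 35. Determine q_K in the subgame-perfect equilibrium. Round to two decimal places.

16.88

The follower Kestrel best-responds to any q_C: π_K = (224 - 2Q)q_K - 35q_K.
∂π_K/∂q_K = 189 - 2q_C - 4q_K = 0 gives the reaction function q_K = (189 - 2q_C)/4.
Corvus substitutes q_K(q_C) into its own profit: π_C = q_C(224 - 2q_C - (189 - 2q_C)/2) - 8q_C = (259/2 - q_C)q_C - 8q_C.
Maximising: ∂π_C/∂q_C = 243/2 - 2q_C = 0, giving q_C = 243/4.
Then q_K = (189 - 2·(243/4))/4 = 135/8.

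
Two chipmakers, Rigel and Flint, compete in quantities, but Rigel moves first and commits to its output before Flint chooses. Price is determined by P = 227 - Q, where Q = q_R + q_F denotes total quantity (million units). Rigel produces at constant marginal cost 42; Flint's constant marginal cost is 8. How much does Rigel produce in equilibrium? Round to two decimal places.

Solve by backward induction. Given q_R, the follower Flint maximises π_F = (227 - q_R - q_F)q_F - 8q_F.
Follower FOC: 219 - q_R - 2q_F = 0, so q_F(q_R) = (219 - q_R)/2.
Rigel substitutes q_F(q_R) into its own profit: π_R = q_R(227 - q_R - (219 - q_R)/2) - 42q_R = (235/2 - (1/2)q_R)q_R - 42q_R.
The leader's first-order condition 151/2 - q_R = 0 yields q_R = 151/2.
Then q_F = (219 - 151/2)/2 = 287/4.

75.50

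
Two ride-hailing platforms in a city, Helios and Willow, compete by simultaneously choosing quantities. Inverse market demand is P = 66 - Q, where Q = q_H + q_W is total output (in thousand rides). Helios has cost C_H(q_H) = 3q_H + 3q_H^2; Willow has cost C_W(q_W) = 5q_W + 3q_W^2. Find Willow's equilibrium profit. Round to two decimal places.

Helios's profit: π_H = (66 - Q)q_H - (3q_H + 3q_H²). Setting ∂π_H/∂q_H = 0: 63 - 8q_H - (q_W) = 0.
Willow's profit: π_W = (66 - Q)q_W - (5q_W + 3q_W²). Setting ∂π_W/∂q_W = 0: 61 - 8q_W - (q_H) = 0.
So q_H = (63 - q_W)/8 and q_W = (61 - q_H)/8.
Substituting one into the other gives q_H = 443/63 and q_W = 425/63.
Price P = 66 - 124/9 = 470/9.
Willow's profit: (470/9)·(425/63) - 5·(425/63) - 3(425/63)² = 182.0358.

182.04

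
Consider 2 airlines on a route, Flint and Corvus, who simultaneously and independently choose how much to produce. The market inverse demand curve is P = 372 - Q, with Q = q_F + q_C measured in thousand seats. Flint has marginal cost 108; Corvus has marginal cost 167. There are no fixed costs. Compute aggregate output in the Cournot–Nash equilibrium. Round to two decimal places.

156.33

Flint's profit: π_F = (372 - Q)q_F - (108q_F). Setting ∂π_F/∂q_F = 0: 264 - 2q_F - (q_C) = 0.
Corvus's first-order condition: 205 - 2q_C - (q_F) = 0.
Best responses: q_F = (264 - q_C)/2, q_C = (205 - q_F)/2.
Solving the pair: q_F = 323/3, q_C = 146/3.
Total output Q = 323/3 + 146/3 = 469/3.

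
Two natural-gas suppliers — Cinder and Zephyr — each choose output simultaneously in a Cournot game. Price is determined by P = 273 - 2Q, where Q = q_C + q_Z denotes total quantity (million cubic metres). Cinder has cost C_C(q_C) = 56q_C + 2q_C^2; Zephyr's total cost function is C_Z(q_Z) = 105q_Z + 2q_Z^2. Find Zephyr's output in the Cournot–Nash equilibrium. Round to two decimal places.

Cinder's profit: π_C = (273 - 2Q)q_C - (56q_C + 2q_C²). Setting ∂π_C/∂q_C = 0: 217 - 8q_C - 2(q_Z) = 0.
Zephyr's profit: π_Z = (273 - 2Q)q_Z - (105q_Z + 2q_Z²). Setting ∂π_Z/∂q_Z = 0: 168 - 8q_Z - 2(q_C) = 0.
Best responses: q_C = (217 - 2q_Z)/8, q_Z = (168 - 2q_C)/8.
Substituting one into the other gives q_C = 70/3 and q_Z = 91/6.

15.17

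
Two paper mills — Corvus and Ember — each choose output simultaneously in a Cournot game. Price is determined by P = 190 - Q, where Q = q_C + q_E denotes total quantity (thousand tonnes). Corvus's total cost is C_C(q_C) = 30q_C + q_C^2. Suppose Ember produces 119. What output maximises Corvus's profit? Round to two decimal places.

10.25

With the rival's output fixed at 119, Corvus's profit is π_C = (190 - 119 - q_C)q_C - (30q_C + q_C²) = (71 - q_C)q_C - (30q_C + q_C²).
∂π_C/∂q_C = 41 - 4q_C = 0, so q_C = 41/4.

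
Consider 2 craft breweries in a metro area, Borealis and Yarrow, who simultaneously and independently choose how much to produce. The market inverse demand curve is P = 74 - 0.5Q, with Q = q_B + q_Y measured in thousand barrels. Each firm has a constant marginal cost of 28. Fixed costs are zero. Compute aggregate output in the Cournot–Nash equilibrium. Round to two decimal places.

61.33

Each firm earns π_i = (74 - 0.5Q)q_i - 28q_i.
First-order condition (treating rivals' output as given): 46 - q_i - (1/2)q_j = 0.
By symmetry each firm produces the same amount; substituting q_j = q_i yields q_i = 46/(3/2) = 92/3.
Total output Q = 92/3 + 92/3 = 184/3.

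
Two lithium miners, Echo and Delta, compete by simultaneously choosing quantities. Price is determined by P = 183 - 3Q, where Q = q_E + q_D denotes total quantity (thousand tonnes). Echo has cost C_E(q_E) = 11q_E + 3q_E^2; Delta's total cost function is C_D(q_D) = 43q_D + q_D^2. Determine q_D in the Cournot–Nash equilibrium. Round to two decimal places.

Echo's profit: π_E = (183 - 3Q)q_E - (11q_E + 3q_E²). Setting ∂π_E/∂q_E = 0: 172 - 12q_E - 3(q_D) = 0.
Delta's profit: π_D = (183 - 3Q)q_D - (43q_D + q_D²). Setting ∂π_D/∂q_D = 0: 140 - 8q_D - 3(q_E) = 0.
Best responses: q_E = (172 - 3q_D)/12, q_D = (140 - 3q_E)/8.
Solving the pair: q_E = 956/87, q_D = 388/29.

13.38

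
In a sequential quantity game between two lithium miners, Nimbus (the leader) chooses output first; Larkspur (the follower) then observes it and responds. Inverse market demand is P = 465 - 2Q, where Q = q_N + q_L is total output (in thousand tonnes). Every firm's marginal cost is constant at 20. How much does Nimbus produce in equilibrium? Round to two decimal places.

111.25

The follower Larkspur best-responds to any q_N: π_L = (465 - 2Q)q_L - 20q_L.
∂π_L/∂q_L = 445 - 2q_N - 4q_L = 0 gives the reaction function q_L = (445 - 2q_N)/4.
Nimbus substitutes q_L(q_N) into its own profit: π_N = q_N(465 - 2q_N - (445 - 2q_N)/2) - 20q_N = (485/2 - q_N)q_N - 20q_N.
The leader's first-order condition 445/2 - 2q_N = 0 yields q_N = 445/4.
Then q_L = (445 - 2·(445/4))/4 = 445/8.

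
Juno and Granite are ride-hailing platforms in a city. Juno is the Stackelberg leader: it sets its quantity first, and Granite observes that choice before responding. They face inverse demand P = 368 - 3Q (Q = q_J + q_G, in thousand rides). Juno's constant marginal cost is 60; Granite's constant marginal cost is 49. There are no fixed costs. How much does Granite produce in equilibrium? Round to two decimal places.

The follower Granite best-responds to any q_J: π_G = (368 - 3Q)q_G - 49q_G.
Setting the follower's marginal profit to zero, 319 - 3q_J - 6q_G = 0, i.e. q_G = (319 - 3q_J)/6.
The leader anticipates this reaction. Substituting into P = 368 - 3Q gives P = 417/2 - (3/2)q_J, so π_J = (417/2 - (3/2)q_J)q_J - 60q_J.
Leader FOC: 297/2 - 3q_J = 0, so q_J = 99/2.
Then q_G = (319 - 3·(99/2))/6 = 341/12.

28.42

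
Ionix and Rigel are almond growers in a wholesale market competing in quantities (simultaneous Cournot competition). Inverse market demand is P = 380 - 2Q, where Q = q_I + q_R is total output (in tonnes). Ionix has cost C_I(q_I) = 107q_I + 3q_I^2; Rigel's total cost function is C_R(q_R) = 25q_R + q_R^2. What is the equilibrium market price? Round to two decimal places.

239.57

Ionix's profit: π_I = (380 - 2Q)q_I - (107q_I + 3q_I²). Setting ∂π_I/∂q_I = 0: 273 - 10q_I - 2(q_R) = 0.
Rigel's profit: π_R = (380 - 2Q)q_R - (25q_R + q_R²). Setting ∂π_R/∂q_R = 0: 355 - 6q_R - 2(q_I) = 0.
Rearranging gives the reaction functions q_I = (273 - 2q_R)/10 and q_R = (355 - 2q_I)/6.
Solving the pair: q_I = 116/7, q_R = 751/14.
Total output Q = 983/14, so price P = 380 - 2·(983/14) = 1677/7.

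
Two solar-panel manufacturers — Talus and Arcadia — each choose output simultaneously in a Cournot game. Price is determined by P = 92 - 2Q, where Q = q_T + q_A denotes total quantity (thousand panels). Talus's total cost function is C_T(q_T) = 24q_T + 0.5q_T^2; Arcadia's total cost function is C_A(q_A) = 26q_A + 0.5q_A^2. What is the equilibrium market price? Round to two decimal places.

53.71

Talus's profit: π_T = (92 - 2Q)q_T - (24q_T + (1/2)q_T²). Setting ∂π_T/∂q_T = 0: 68 - 5q_T - 2(q_A) = 0.
Arcadia's profit: π_A = (92 - 2Q)q_A - (26q_A + (1/2)q_A²). Setting ∂π_A/∂q_A = 0: 66 - 5q_A - 2(q_T) = 0.
Rearranging gives the reaction functions q_T = (68 - 2q_A)/5 and q_A = (66 - 2q_T)/5.
Solving the pair: q_T = 208/21, q_A = 194/21.
Total output Q = 134/7, so price P = 92 - 2·(134/7) = 376/7.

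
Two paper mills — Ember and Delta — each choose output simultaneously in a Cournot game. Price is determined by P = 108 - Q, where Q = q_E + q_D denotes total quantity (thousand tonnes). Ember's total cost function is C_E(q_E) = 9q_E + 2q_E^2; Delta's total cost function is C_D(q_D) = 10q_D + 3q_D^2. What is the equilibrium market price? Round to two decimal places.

82.83

Ember's profit: π_E = (108 - Q)q_E - (9q_E + 2q_E²). Setting ∂π_E/∂q_E = 0: 99 - 6q_E - (q_D) = 0.
Delta's first-order condition: 98 - 8q_D - (q_E) = 0.
So q_E = (99 - q_D)/6 and q_D = (98 - q_E)/8.
Solving the pair: q_E = 694/47, q_D = 489/47.
Total output Q = 1183/47, so price P = 108 - 1183/47 = 82.8298.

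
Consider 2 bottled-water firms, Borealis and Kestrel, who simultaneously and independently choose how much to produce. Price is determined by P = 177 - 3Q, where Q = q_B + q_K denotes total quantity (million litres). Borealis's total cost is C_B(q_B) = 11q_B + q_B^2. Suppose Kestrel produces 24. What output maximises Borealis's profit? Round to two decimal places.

11.75

With the rival's output fixed at 24, Borealis's profit is π_B = (177 - 3·24 - 3q_B)q_B - (11q_B + q_B²) = (105 - 3q_B)q_B - (11q_B + q_B²).
∂π_B/∂q_B = 94 - 8q_B = 0, so q_B = 47/4.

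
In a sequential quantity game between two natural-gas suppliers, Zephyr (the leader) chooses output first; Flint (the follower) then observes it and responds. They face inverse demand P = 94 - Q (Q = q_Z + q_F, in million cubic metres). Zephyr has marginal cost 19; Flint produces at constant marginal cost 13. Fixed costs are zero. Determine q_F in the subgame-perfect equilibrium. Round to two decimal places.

23.25

The follower Flint best-responds to any q_Z: π_F = (94 - Q)q_F - 13q_F.
Setting the follower's marginal profit to zero, 81 - q_Z - 2q_F = 0, i.e. q_F = (81 - q_Z)/2.
The leader anticipates this reaction. Substituting into P = 94 - Q gives P = 107/2 - (1/2)q_Z, so π_Z = (107/2 - (1/2)q_Z)q_Z - 19q_Z.
The leader's first-order condition 69/2 - q_Z = 0 yields q_Z = 69/2.
Then q_F = (81 - 69/2)/2 = 93/4.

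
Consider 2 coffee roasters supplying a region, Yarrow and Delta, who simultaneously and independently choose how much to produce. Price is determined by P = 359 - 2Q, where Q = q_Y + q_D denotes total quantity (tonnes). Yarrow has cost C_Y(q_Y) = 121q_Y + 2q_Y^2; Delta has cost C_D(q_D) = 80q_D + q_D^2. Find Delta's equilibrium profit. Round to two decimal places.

4778.21

Yarrow's profit: π_Y = (359 - 2Q)q_Y - (121q_Y + 2q_Y²). Setting ∂π_Y/∂q_Y = 0: 238 - 8q_Y - 2(q_D) = 0.
Delta's profit: π_D = (359 - 2Q)q_D - (80q_D + q_D²). Setting ∂π_D/∂q_D = 0: 279 - 6q_D - 2(q_Y) = 0.
Rearranging gives the reaction functions q_Y = (238 - 2q_D)/8 and q_D = (279 - 2q_Y)/6.
Substituting one into the other gives q_Y = 435/22 and q_D = 439/11.
Price P = 359 - 2·(1313/22) = 239.6364.
Delta's profit: 239.6364·(439/11) - 80·(439/11) - (439/11)² = 4778.2066.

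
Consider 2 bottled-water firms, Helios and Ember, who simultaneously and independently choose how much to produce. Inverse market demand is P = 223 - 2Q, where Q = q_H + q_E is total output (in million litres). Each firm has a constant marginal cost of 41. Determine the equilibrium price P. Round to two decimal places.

101.67

Each firm earns π_i = (223 - 2Q)q_i - 41q_i.
First-order condition (treating rivals' output as given): 182 - 4q_i - 2q_j = 0.
By symmetry each firm produces the same amount; substituting q_j = q_i yields q_i = 182/6 = 91/3.
Total output Q = 182/3, so price P = 223 - 2·(182/3) = 305/3.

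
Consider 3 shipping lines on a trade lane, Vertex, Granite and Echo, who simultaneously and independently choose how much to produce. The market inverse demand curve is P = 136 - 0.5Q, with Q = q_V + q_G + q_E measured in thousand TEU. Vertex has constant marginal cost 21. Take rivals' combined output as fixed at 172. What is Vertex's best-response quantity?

With rivals' combined output fixed at 172, Vertex's profit is π_V = (136 - (1/2)·172 - (1/2)q_V)q_V - (21q_V) = (50 - (1/2)q_V)q_V - (21q_V).
∂π_V/∂q_V = 29 - q_V = 0, so q_V = 29.

29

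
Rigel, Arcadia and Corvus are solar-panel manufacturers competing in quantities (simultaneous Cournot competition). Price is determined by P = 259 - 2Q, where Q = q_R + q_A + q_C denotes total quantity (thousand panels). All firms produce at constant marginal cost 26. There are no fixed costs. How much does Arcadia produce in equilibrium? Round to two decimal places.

29.13

A representative firm's profit is π_i = q_i(259 - 2Q) - 26q_i.
First-order condition (treating rivals' output as given): 233 - 4q_i - 2·Σ_{j≠i} q_j = 0.
With identical firms every q_j equals q_i, so Σ_{j≠i} q_j = 2q_i and 233 = 8q_i, giving q_i = 233/8.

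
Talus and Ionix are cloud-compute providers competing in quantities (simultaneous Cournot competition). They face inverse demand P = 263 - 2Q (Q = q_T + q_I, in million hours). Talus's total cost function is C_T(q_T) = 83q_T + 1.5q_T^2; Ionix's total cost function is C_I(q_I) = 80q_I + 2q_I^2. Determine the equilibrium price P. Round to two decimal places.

Talus's profit: π_T = (263 - 2Q)q_T - (83q_T + (3/2)q_T²). Setting ∂π_T/∂q_T = 0: 180 - 7q_T - 2(q_I) = 0.
Ionix's first-order condition: 183 - 8q_I - 2(q_T) = 0.
Best responses: q_T = (180 - 2q_I)/7, q_I = (183 - 2q_T)/8.
Substituting one into the other gives q_T = 537/26 and q_I = 921/52.
Total output Q = 1995/52, so price P = 263 - 2·(1995/52) = 186.2692.

186.27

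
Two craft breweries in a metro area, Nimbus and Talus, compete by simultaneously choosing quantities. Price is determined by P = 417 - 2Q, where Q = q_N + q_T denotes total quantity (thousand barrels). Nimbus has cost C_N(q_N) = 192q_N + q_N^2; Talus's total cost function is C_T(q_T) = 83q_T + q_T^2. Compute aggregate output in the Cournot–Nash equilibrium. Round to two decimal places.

69.88

Nimbus's profit: π_N = (417 - 2Q)q_N - (192q_N + q_N²). Setting ∂π_N/∂q_N = 0: 225 - 6q_N - 2(q_T) = 0.
Talus's profit: π_T = (417 - 2Q)q_T - (83q_T + q_T²). Setting ∂π_T/∂q_T = 0: 334 - 6q_T - 2(q_N) = 0.
Best responses: q_N = (225 - 2q_T)/6, q_T = (334 - 2q_N)/6.
Substituting one into the other gives q_N = 341/16 and q_T = 777/16.
Total output Q = 341/16 + 777/16 = 559/8.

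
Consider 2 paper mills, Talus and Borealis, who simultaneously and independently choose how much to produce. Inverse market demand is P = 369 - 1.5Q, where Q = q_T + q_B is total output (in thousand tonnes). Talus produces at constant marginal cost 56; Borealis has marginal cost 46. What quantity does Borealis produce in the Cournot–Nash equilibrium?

74

Talus's profit: π_T = (369 - 1.5Q)q_T - (56q_T). Setting ∂π_T/∂q_T = 0: 313 - 3q_T - (3/2)(q_B) = 0.
Borealis's first-order condition: 323 - 3q_B - (3/2)(q_T) = 0.
So q_T = (313 - (3/2)q_B)/3 and q_B = (323 - (3/2)q_T)/3.
Solving the pair: q_T = 202/3, q_B = 74.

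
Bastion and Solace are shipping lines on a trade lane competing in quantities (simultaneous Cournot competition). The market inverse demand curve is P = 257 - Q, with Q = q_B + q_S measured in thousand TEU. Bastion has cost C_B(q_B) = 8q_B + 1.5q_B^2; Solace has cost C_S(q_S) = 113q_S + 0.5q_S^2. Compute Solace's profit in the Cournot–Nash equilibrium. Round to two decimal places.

Bastion's profit: π_B = (257 - Q)q_B - (8q_B + (3/2)q_B²). Setting ∂π_B/∂q_B = 0: 249 - 5q_B - (q_S) = 0.
Solace's profit: π_S = (257 - Q)q_S - (113q_S + (1/2)q_S²). Setting ∂π_S/∂q_S = 0: 144 - 3q_S - (q_B) = 0.
So q_B = (249 - q_S)/5 and q_S = (144 - q_B)/3.
Solving the pair: q_B = 603/14, q_S = 471/14.
Price P = 257 - 537/7 = 1262/7.
Solace's profit: (1262/7)·(471/14) - 113·(471/14) - (1/2)(471/14)² = 1697.7628.

1697.76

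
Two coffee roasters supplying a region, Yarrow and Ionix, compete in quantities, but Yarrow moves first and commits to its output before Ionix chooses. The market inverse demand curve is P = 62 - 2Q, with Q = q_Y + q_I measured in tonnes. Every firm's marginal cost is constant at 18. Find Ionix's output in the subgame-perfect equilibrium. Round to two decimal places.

5.50

Solve by backward induction. Given q_Y, the follower Ionix maximises π_I = (62 - 2q_Y - 2q_I)q_I - 18q_I.
Follower FOC: 44 - 2q_Y - 4q_I = 0, so q_I(q_Y) = (44 - 2q_Y)/4.
The leader anticipates this reaction. Substituting into P = 62 - 2Q gives P = 40 - q_Y, so π_Y = (40 - q_Y)q_Y - 18q_Y.
Maximising: ∂π_Y/∂q_Y = 22 - 2q_Y = 0, giving q_Y = 11.
Then q_I = (44 - 2·11)/4 = 11/2.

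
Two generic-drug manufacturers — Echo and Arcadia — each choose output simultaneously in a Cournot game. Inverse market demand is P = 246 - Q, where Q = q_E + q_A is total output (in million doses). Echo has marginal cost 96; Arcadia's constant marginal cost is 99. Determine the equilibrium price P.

147

Echo's profit: π_E = (246 - Q)q_E - (96q_E). Setting ∂π_E/∂q_E = 0: 150 - 2q_E - (q_A) = 0.
Arcadia's first-order condition: 147 - 2q_A - (q_E) = 0.
Rearranging gives the reaction functions q_E = (150 - q_A)/2 and q_A = (147 - q_E)/2.
Substituting one into the other gives q_E = 51 and q_A = 48.
Total output Q = 99, so price P = 246 - 99 = 147.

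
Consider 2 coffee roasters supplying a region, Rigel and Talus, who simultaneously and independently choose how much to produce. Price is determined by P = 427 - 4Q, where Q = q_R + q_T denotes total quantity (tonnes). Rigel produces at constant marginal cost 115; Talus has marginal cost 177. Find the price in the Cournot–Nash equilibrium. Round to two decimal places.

239.67

Rigel's profit: π_R = (427 - 4Q)q_R - (115q_R). Setting ∂π_R/∂q_R = 0: 312 - 8q_R - 4(q_T) = 0.
Talus's first-order condition: 250 - 8q_T - 4(q_R) = 0.
So q_R = (312 - 4q_T)/8 and q_T = (250 - 4q_R)/8.
Substituting one into the other gives q_R = 187/6 and q_T = 47/3.
Total output Q = 281/6, so price P = 427 - 4·(281/6) = 719/3.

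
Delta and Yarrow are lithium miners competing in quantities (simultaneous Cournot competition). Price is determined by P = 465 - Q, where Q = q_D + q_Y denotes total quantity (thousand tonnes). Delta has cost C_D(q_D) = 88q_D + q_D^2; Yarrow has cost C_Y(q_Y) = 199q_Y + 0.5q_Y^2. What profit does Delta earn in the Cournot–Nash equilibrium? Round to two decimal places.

Delta's profit: π_D = (465 - Q)q_D - (88q_D + q_D²). Setting ∂π_D/∂q_D = 0: 377 - 4q_D - (q_Y) = 0.
Yarrow's profit: π_Y = (465 - Q)q_Y - (199q_Y + (1/2)q_Y²). Setting ∂π_Y/∂q_Y = 0: 266 - 3q_Y - (q_D) = 0.
Rearranging gives the reaction functions q_D = (377 - q_Y)/4 and q_Y = (266 - q_D)/3.
Solving the pair: q_D = 865/11, q_Y = 687/11.
Price P = 465 - 1552/11 = 323.9091.
Delta's profit: 323.9091·(865/11) - 88·(865/11) - (865/11)² = 12367.3554.

12367.36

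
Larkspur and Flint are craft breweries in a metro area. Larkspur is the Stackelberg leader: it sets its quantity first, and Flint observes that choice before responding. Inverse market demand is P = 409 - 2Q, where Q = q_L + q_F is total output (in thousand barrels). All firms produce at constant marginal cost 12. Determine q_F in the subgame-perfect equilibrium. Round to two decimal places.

Solve by backward induction. Given q_L, the follower Flint maximises π_F = (409 - 2q_L - 2q_F)q_F - 12q_F.
Setting the follower's marginal profit to zero, 397 - 2q_L - 4q_F = 0, i.e. q_F = (397 - 2q_L)/4.
The leader anticipates this reaction. Substituting into P = 409 - 2Q gives P = 421/2 - q_L, so π_L = (421/2 - q_L)q_L - 12q_L.
The leader's first-order condition 397/2 - 2q_L = 0 yields q_L = 397/4.
Then q_F = (397 - 2·(397/4))/4 = 397/8.

49.63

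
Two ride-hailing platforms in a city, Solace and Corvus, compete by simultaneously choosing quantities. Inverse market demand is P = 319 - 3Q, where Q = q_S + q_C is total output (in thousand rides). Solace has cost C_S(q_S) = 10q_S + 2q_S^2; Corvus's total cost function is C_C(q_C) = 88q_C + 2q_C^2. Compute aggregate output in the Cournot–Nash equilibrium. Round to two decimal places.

Solace's profit: π_S = (319 - 3Q)q_S - (10q_S + 2q_S²). Setting ∂π_S/∂q_S = 0: 309 - 10q_S - 3(q_C) = 0.
Corvus's profit: π_C = (319 - 3Q)q_C - (88q_C + 2q_C²). Setting ∂π_C/∂q_C = 0: 231 - 10q_C - 3(q_S) = 0.
Best responses: q_S = (309 - 3q_C)/10, q_C = (231 - 3q_S)/10.
Substituting one into the other gives q_S = 26.3407 and q_C = 1383/91.
Total output Q = 26.3407 + 1383/91 = 540/13.

41.54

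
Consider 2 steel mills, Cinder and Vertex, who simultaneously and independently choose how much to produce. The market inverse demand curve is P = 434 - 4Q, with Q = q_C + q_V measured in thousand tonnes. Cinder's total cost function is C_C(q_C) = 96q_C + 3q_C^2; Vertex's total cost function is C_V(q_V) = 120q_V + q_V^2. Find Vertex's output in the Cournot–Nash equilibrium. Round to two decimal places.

24.55

Cinder's profit: π_C = (434 - 4Q)q_C - (96q_C + 3q_C²). Setting ∂π_C/∂q_C = 0: 338 - 14q_C - 4(q_V) = 0.
Vertex's profit: π_V = (434 - 4Q)q_V - (120q_V + q_V²). Setting ∂π_V/∂q_V = 0: 314 - 10q_V - 4(q_C) = 0.
Rearranging gives the reaction functions q_C = (338 - 4q_V)/14 and q_V = (314 - 4q_C)/10.
Solving the pair: q_C = 531/31, q_V = 761/31.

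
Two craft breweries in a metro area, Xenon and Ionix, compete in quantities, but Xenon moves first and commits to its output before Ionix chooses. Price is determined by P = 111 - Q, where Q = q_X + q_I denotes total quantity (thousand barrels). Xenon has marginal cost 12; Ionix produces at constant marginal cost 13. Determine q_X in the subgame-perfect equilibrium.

50

Solve by backward induction. Given q_X, the follower Ionix maximises π_I = (111 - q_X - q_I)q_I - 13q_I.
Setting the follower's marginal profit to zero, 98 - q_X - 2q_I = 0, i.e. q_I = (98 - q_X)/2.
Xenon substitutes q_I(q_X) into its own profit: π_X = q_X(111 - q_X - (98 - q_X)/2) - 12q_X = (62 - (1/2)q_X)q_X - 12q_X.
Maximising: ∂π_X/∂q_X = 50 - q_X = 0, giving q_X = 50.
Then q_I = (98 - 50)/2 = 24.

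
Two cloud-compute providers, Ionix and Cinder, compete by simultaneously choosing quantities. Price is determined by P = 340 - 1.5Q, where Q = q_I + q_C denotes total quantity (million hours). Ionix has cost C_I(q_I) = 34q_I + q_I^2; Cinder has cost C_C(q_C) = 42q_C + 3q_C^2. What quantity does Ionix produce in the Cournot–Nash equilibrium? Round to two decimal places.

Ionix's profit: π_I = (340 - 1.5Q)q_I - (34q_I + q_I²). Setting ∂π_I/∂q_I = 0: 306 - 5q_I - (3/2)(q_C) = 0.
Cinder's profit: π_C = (340 - 1.5Q)q_C - (42q_C + 3q_C²). Setting ∂π_C/∂q_C = 0: 298 - 9q_C - (3/2)(q_I) = 0.
So q_I = (306 - (3/2)q_C)/5 and q_C = (298 - (3/2)q_I)/9.
Substituting one into the other gives q_I = 53.9649 and q_C = 24.1170.

53.96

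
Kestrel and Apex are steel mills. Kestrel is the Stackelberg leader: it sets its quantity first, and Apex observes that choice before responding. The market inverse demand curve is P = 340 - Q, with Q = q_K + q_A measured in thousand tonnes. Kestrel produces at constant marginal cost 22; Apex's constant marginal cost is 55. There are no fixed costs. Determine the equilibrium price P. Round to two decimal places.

Solve by backward induction. Given q_K, the follower Apex maximises π_A = (340 - q_K - q_A)q_A - 55q_A.
∂π_A/∂q_A = 285 - q_K - 2q_A = 0 gives the reaction function q_A = (285 - q_K)/2.
Kestrel substitutes q_A(q_K) into its own profit: π_K = q_K(340 - q_K - (285 - q_K)/2) - 22q_K = (395/2 - (1/2)q_K)q_K - 22q_K.
Maximising: ∂π_K/∂q_K = 351/2 - q_K = 0, giving q_K = 351/2.
Then q_A = (285 - 351/2)/2 = 219/4.
Total output Q = 921/4, so price P = 340 - 921/4 = 439/4.

109.75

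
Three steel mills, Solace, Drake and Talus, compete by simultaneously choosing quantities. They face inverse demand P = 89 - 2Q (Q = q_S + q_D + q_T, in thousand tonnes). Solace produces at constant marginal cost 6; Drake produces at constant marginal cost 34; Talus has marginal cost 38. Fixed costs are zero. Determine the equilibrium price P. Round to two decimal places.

Solace's profit: π_S = (89 - 2Q)q_S - (6q_S). Setting ∂π_S/∂q_S = 0: 83 - 4q_S - 2(q_D + q_T) = 0.
Drake's first-order condition: 55 - 4q_D - 2(q_S + q_T) = 0.
Talus's first-order condition: 51 - 4q_T - 2(q_S + q_D) = 0.
Adding the 3 conditions: 189 − 4Q − 4Q = 0, i.e. Q = 189/8.
Back-substituting: q_S = (83 − 189/4)/2 = 143/8, q_D = (55 − 189/4)/2 = 31/8, q_T = (51 − 189/4)/2 = 15/8.
Total output Q = 189/8, so price P = 89 - 2·(189/8) = 167/4.

41.75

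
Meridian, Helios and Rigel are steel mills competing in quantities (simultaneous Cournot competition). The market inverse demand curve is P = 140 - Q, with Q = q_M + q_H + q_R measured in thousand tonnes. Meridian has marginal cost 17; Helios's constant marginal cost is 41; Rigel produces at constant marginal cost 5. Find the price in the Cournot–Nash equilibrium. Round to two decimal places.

50.75

Meridian's profit: π_M = (140 - Q)q_M - (17q_M). Setting ∂π_M/∂q_M = 0: 123 - 2q_M - (q_H + q_R) = 0.
Helios's first-order condition: 99 - 2q_H - (q_M + q_R) = 0.
Rigel's first-order condition: 135 - 2q_R - (q_M + q_H) = 0.
Adding the 3 first-order conditions: 357 − 4Q = 0, so Q = 357/4.
Back-substituting: q_M = (123 − 357/4) = 135/4, q_H = (99 − 357/4) = 39/4, q_R = (135 − 357/4) = 183/4.
Total output Q = 357/4, so price P = 140 - 357/4 = 203/4.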